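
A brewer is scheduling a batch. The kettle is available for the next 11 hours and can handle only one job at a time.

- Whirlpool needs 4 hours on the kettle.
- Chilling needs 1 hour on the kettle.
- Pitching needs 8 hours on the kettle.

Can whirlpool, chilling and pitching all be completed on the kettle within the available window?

No

Running back to back, the jobs need 4 + 1 + 8 = 13 hours on the kettle.
Since 13 > 11, they cannot all fit.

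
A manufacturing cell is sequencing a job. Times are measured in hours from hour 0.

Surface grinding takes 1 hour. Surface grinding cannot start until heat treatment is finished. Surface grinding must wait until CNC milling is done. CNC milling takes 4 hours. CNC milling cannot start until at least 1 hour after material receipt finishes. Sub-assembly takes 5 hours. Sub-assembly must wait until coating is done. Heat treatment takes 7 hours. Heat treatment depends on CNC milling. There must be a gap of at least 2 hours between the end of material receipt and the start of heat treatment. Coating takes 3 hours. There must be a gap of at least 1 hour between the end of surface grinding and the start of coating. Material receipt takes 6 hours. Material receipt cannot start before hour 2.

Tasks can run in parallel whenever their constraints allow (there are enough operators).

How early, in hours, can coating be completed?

Material receipt cannot begin until its own release at hour 2. It runs from hour 2 to 2 + 6 = hour 8.
CNC milling waits on material receipt (finishes hour 8, plus 1-hour gap → hour 9), so it starts at hour 9 and finishes at 9 + 4 = hour 13.
Heat treatment has to wait for CNC milling (finishes hour 13); material receipt (finishes hour 8, plus 2-hour gap → hour 10). The latest of these is hour 13, so heat treatment runs hour 13 to 13 + 7 = hour 20.
Surface grinding cannot start until heat treatment (finishes hour 20); CNC milling (finishes hour 13). The controlling bound is hour 20, so surface grinding finishes at 20 + 1 = hour 21.
Coating cannot begin until surface grinding (finishes hour 21, plus 1-hour gap → hour 22). It runs from hour 22 to 22 + 3 = hour 25.

25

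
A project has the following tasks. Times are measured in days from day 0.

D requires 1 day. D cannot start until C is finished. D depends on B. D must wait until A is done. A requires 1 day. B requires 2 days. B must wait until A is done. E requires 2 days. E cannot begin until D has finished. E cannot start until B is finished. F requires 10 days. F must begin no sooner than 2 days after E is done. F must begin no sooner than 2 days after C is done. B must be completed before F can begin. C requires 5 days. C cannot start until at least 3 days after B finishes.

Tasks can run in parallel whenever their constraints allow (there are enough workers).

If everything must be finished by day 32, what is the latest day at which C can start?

F must finish by day 32; it takes 10 days, so it must start by 32 − 10 = day 22.
E must finish before F (must start by day 22, minus 2-day gap → day 20). With a 2-day duration, E must start by 20 − 2 = day 18.
D must finish before E (must start by day 18). With a 1-day duration, D must start by 18 − 1 = day 17.
C must finish in time for D (must start by day 17); F (must start by day 22, minus 2-day gap → day 20). The tightest is day 17, so C must start by 17 − 5 = day 12.

12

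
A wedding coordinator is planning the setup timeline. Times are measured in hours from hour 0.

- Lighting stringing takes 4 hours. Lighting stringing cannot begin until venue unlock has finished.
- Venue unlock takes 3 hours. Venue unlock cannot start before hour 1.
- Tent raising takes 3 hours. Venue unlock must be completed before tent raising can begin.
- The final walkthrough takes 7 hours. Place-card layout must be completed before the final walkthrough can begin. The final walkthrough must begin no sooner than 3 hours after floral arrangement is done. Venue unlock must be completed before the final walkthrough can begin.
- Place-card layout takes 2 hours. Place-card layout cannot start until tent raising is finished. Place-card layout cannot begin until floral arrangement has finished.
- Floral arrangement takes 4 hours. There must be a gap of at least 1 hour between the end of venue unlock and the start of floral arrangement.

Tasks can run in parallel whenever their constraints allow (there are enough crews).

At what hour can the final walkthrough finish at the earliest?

After its own release at hour 1, venue unlock can start at hour 1 and finishes at hour 4.
Floral arrangement cannot begin until venue unlock (finishes hour 4, plus 1-hour gap → hour 5). It runs from hour 5 to 5 + 4 = hour 9.
After venue unlock (finishes hour 4), tent raising can start at hour 4 and finishes at hour 7.
Place-card layout cannot start until tent raising (finishes hour 7); floral arrangement (finishes hour 9). The controlling bound is hour 9, so place-card layout finishes at 9 + 2 = hour 11.
The final walkthrough needs all of place-card layout (finishes hour 11); floral arrangement (finishes hour 9, plus 3-hour gap → hour 12); venue unlock (finishes hour 4). That puts its earliest start at hour 12; it finishes at 12 + 7 = hour 19.

19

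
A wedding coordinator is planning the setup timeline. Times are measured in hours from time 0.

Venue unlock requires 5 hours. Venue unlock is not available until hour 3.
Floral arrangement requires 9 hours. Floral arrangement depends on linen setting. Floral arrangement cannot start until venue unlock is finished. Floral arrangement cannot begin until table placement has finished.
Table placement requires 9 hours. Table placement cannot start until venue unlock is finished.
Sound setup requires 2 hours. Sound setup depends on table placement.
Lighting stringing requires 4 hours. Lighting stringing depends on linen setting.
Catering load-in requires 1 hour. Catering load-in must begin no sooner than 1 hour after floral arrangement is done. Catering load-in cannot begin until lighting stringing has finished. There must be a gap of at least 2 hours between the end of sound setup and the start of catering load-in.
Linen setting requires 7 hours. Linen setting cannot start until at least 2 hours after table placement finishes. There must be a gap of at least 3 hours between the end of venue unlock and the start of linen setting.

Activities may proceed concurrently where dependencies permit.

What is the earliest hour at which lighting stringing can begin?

26

After its own release at hour 3, venue unlock can start at hour 3 and finishes at hour 8.
After venue unlock (finishes hour 8), table placement can start at hour 8 and finishes at hour 17.
Linen setting has to wait for table placement (finishes hour 17, plus 2-hour gap → hour 19); venue unlock (finishes hour 8, plus 3-hour gap → hour 11). The latest of these is hour 19, so linen setting runs hour 19 to 19 + 7 = hour 26.
Lighting stringing waits on linen setting (finishes hour 26), so the earliest it can start is hour 26.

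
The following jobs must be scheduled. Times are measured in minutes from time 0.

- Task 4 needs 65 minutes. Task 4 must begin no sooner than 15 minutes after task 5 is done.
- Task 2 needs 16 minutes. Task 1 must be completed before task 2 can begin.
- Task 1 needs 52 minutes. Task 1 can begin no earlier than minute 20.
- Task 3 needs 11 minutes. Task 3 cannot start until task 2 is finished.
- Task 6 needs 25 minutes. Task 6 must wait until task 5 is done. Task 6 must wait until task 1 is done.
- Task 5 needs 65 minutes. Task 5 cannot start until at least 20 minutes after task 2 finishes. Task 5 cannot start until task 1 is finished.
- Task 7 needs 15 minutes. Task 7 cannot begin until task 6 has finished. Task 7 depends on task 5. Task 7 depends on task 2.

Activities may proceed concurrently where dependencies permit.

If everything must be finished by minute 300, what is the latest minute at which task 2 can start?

Task 3 must finish by minute 300; it takes 11 minutes, so it must start by 300 − 11 = minute 289.
Task 4 has no dependents, so it just needs to finish by minute 300. Starting by 300 − 65 = minute 235 achieves that.
Nothing follows task 7; the deadline of minute 300 is its only limit. It must start by 300 − 15 = minute 285.
Since task 7 (must start by minute 285) depends on it, task 6 must finish by minute 285. Backing off its 25-minute duration gives a latest start of minute 260.
For task 5: task 4 (must start by minute 235, minus 15-minute gap → minute 220); task 6 (must start by minute 260); task 7 (must start by minute 285). The most restrictive is minute 220; with a 65-minute duration, task 5 must start by minute 155.
Task 2 feeds task 3 (must start by minute 289); task 5 (must start by minute 155, minus 20-minute gap → minute 135); task 7 (must start by minute 285). Taking the minimum, task 2 must finish by minute 135 and start by 135 − 16 = minute 119.

119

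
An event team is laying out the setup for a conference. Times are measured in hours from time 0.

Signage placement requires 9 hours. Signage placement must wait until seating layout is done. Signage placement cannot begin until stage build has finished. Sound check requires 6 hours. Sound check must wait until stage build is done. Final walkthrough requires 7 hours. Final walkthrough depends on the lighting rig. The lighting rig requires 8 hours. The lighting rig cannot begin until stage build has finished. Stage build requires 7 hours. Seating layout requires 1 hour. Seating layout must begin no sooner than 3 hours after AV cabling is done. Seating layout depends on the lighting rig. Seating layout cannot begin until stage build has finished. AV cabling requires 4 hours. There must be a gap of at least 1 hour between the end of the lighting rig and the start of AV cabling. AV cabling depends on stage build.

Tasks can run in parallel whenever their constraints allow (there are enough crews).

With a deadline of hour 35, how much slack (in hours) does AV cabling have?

Stage build has no prerequisites, so it starts at hour 0 and finishes at hour 7.
After stage build (finishes hour 7), the lighting rig can start at hour 7 and finishes at hour 15.
AV cabling has to wait for the lighting rig (finishes hour 15, plus 1-hour gap → hour 16); stage build (finishes hour 7). The latest of these is hour 16, so AV cabling runs hour 16 to 16 + 4 = hour 20.

Working backward from the deadline:
Nothing follows signage placement; the deadline of hour 35 is its only limit. It must start by 35 − 9 = hour 26.
Seating layout has to be done before signage placement (must start by hour 26). That means finishing by hour 26, i.e. starting by 26 − 1 = hour 25.
AV cabling must finish before seating layout (must start by hour 25, minus 3-hour gap → hour 22). With a 4-hour duration, AV cabling must start by 22 − 4 = hour 18.
So AV cabling can start as early as hour 16 and as late as hour 18, giving 18 − 16 = 2 hours of slack.

2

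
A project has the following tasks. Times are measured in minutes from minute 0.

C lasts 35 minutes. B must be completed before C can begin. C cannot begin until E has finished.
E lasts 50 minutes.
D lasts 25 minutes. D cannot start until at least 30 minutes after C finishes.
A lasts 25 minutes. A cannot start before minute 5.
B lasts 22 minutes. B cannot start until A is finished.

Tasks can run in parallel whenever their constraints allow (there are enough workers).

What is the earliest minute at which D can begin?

117

E can start immediately at minute 0; it finishes at minute 50.
A cannot begin until its own release at minute 5. It runs from minute 5 to 5 + 25 = minute 30.
B cannot begin until A (finishes minute 30). It runs from minute 30 to 30 + 22 = minute 52.
For C: B (finishes minute 52); E (finishes minute 50). Taking the maximum gives a start of minute 52, and it finishes at 52 + 35 = minute 87.
D waits on C (finishes minute 87, plus 30-minute gap → minute 117), so the earliest it can start is minute 117.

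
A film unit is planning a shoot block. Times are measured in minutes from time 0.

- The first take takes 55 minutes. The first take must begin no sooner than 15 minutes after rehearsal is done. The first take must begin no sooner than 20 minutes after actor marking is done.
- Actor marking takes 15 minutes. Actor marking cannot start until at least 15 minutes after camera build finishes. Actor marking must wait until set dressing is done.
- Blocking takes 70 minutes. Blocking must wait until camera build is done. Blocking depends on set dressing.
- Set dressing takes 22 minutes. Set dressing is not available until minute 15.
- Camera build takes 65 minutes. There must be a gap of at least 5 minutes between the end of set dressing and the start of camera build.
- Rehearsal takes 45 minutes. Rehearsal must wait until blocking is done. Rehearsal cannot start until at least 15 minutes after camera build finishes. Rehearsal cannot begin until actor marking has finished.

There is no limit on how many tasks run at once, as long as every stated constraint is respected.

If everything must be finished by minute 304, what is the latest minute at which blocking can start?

To finish by minute 304, the first take (duration 55) must start no later than minute 249.
Rehearsal must finish before the first take (must start by minute 249, minus 15-minute gap → minute 234). With a 45-minute duration, rehearsal must start by 234 − 45 = minute 189.
Blocking has to be done before rehearsal (must start by minute 189). That means finishing by minute 189, i.e. starting by 189 − 70 = minute 119.

119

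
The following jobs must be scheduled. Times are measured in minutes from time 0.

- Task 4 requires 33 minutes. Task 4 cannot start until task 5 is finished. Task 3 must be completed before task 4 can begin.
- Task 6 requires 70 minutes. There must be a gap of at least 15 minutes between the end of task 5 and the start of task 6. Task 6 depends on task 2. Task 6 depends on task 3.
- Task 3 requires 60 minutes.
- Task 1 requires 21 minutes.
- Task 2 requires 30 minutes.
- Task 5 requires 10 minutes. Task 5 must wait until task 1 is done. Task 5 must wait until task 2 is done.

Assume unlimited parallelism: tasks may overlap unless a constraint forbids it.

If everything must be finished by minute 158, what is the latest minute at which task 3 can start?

Task 4 has no dependents, so it just needs to finish by minute 158. Starting by 158 − 33 = minute 125 achieves that.
Task 6 must finish by minute 158; it takes 70 minutes, so it must start by 158 − 70 = minute 88.
For task 3: task 4 (must start by minute 125); task 6 (must start by minute 88). The most restrictive is minute 88; with a 60-minute duration, task 3 must start by minute 28.

28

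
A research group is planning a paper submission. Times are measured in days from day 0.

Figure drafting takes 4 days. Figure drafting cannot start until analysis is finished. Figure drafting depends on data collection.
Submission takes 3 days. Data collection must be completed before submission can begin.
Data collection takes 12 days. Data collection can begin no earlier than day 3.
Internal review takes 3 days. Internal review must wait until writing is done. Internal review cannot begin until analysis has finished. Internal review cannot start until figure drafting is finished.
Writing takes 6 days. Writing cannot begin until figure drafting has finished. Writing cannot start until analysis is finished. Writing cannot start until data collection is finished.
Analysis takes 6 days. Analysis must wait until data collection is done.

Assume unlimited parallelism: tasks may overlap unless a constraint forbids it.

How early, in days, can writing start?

25

After its own release at day 3, data collection can start at day 3 and finishes at day 15.
Analysis cannot begin until data collection (finishes day 15). It runs from day 15 to 15 + 6 = day 21.
Figure drafting needs all of analysis (finishes day 21); data collection (finishes day 15). That puts its earliest start at day 21; it finishes at 21 + 4 = day 25.
Writing waits on figure drafting (finishes day 25); analysis (finishes day 21); data collection (finishes day 15). The latest of these is day 25, which is the earliest writing can start.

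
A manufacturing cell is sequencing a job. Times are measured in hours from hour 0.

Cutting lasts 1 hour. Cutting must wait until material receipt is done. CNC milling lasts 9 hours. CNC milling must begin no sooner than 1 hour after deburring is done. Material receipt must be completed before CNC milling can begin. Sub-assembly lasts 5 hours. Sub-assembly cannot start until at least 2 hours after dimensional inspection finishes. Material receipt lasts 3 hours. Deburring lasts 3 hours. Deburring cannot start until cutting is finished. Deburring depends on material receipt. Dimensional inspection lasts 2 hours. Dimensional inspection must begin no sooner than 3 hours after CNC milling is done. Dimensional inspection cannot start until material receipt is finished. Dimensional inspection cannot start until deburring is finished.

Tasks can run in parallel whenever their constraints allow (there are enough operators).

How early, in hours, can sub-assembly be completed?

29

Nothing blocks material receipt, so it runs from hour 0 to hour 3.
Cutting cannot begin until material receipt (finishes hour 3). It runs from hour 3 to 3 + 1 = hour 4.
For deburring: cutting (finishes hour 4); material receipt (finishes hour 3). Taking the maximum gives a start of hour 4, and it finishes at 4 + 3 = hour 7.
CNC milling has to wait for deburring (finishes hour 7, plus 1-hour gap → hour 8); material receipt (finishes hour 3). The latest of these is hour 8, so CNC milling runs hour 8 to 8 + 9 = hour 17.
For dimensional inspection: CNC milling (finishes hour 17, plus 3-hour gap → hour 20); material receipt (finishes hour 3); deburring (finishes hour 7). Taking the maximum gives a start of hour 20, and it finishes at 20 + 2 = hour 22.
Sub-assembly waits on dimensional inspection (finishes hour 22, plus 2-hour gap → hour 24), so it starts at hour 24 and finishes at 24 + 5 = hour 29.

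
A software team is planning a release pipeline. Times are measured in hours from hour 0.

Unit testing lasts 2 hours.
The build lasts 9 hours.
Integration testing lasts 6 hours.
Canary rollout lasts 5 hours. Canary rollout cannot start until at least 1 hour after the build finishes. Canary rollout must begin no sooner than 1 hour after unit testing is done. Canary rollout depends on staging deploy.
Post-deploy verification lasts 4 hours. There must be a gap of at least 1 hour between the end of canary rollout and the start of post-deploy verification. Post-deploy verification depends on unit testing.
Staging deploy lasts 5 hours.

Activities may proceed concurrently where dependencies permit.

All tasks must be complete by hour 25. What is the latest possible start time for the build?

Post-deploy verification must finish by hour 25; it takes 4 hours, so it must start by 25 − 4 = hour 21.
Canary rollout feeds into post-deploy verification (must start by hour 21, minus 1-hour gap → hour 20); so canary rollout must finish by hour 20 and therefore start by hour 15.
Since canary rollout (must start by hour 15, minus 1-hour gap → hour 14) depends on it, the build must finish by hour 14. Backing off its 9-hour duration gives a latest start of hour 5.

5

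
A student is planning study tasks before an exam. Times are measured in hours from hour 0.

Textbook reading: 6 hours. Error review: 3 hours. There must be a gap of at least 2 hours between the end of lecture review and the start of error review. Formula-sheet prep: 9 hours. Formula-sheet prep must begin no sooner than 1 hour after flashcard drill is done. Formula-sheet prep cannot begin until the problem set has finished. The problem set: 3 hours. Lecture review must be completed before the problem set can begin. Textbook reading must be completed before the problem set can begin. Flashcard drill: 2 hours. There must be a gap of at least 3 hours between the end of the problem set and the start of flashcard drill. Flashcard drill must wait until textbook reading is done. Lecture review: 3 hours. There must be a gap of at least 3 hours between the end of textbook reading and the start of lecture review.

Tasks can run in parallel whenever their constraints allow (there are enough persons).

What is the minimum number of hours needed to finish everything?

Textbook reading can start immediately at hour 0; it finishes at hour 6.
Lecture review waits on textbook reading (finishes hour 6, plus 3-hour gap → hour 9), so it starts at hour 9 and finishes at 9 + 3 = hour 12.
Error review cannot begin until lecture review (finishes hour 12, plus 2-hour gap → hour 14). It runs from hour 14 to 14 + 3 = hour 17.
The problem set cannot start until lecture review (finishes hour 12); textbook reading (finishes hour 6). The controlling bound is hour 12, so the problem set finishes at 12 + 3 = hour 15.
Flashcard drill needs all of the problem set (finishes hour 15, plus 3-hour gap → hour 18); textbook reading (finishes hour 6). That puts its earliest start at hour 18; it finishes at 18 + 2 = hour 20.
Formula-sheet prep needs all of flashcard drill (finishes hour 20, plus 1-hour gap → hour 21); the problem set (finishes hour 15). That puts its earliest start at hour 21; it finishes at 21 + 9 = hour 30.
All tasks are finished once the last one completes. Finish times: Textbook reading at 6, Lecture review at 12, The problem set at 15, Flashcard drill at 20, Error review at 17, Formula-sheet prep at 30. The latest is hour 30.

30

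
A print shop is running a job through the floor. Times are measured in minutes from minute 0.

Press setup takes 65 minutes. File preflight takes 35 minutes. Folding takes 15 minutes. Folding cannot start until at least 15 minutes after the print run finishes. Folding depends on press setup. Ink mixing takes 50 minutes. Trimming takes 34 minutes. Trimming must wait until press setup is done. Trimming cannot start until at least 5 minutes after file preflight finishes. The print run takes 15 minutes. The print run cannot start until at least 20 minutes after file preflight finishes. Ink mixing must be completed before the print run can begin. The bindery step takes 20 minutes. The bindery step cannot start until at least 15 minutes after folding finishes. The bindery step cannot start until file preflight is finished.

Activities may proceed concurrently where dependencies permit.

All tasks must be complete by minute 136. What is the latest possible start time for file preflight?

Nothing follows the bindery step; the deadline of minute 136 is its only limit. It must start by 136 − 20 = minute 116.
Folding must finish before the bindery step (must start by minute 116, minus 15-minute gap → minute 101). With a 15-minute duration, folding must start by 101 − 15 = minute 86.
The print run feeds into folding (must start by minute 86, minus 15-minute gap → minute 71); so the print run must finish by minute 71 and therefore start by minute 56.
Trimming must finish by minute 136; it takes 34 minutes, so it must start by 136 − 34 = minute 102.
File preflight has several dependents: the print run (must start by minute 56, minus 20-minute gap → minute 36); trimming (must start by minute 102, minus 5-minute gap → minute 97); the bindery step (must start by minute 116). The earliest of those limits is minute 36, so file preflight must start by 36 − 35 = minute 1.

1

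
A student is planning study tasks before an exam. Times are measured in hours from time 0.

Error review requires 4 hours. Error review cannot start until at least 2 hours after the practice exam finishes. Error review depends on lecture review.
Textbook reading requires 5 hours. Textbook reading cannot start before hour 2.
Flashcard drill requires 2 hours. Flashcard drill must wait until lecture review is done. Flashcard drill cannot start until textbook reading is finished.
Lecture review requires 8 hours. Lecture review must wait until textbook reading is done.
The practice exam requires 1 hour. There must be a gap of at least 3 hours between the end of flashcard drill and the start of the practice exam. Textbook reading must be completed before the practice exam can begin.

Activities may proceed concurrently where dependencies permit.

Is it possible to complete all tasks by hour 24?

Textbook reading waits on its own release at hour 2, so it starts at hour 2 and finishes at 2 + 5 = hour 7.
After textbook reading (finishes hour 7), lecture review can start at hour 7 and finishes at hour 15.
Flashcard drill has to wait for lecture review (finishes hour 15); textbook reading (finishes hour 7). The latest of these is hour 15, so flashcard drill runs hour 15 to 15 + 2 = hour 17.
For the practice exam: flashcard drill (finishes hour 17, plus 3-hour gap → hour 20); textbook reading (finishes hour 7). Taking the maximum gives a start of hour 20, and it finishes at 20 + 1 = hour 21.
Error review cannot start until the practice exam (finishes hour 21, plus 2-hour gap → hour 23); lecture review (finishes hour 15). The controlling bound is hour 23, so error review finishes at 23 + 4 = hour 27.
The earliest everything can be done is hour 27, which is after the deadline of 24, so it is not possible.

No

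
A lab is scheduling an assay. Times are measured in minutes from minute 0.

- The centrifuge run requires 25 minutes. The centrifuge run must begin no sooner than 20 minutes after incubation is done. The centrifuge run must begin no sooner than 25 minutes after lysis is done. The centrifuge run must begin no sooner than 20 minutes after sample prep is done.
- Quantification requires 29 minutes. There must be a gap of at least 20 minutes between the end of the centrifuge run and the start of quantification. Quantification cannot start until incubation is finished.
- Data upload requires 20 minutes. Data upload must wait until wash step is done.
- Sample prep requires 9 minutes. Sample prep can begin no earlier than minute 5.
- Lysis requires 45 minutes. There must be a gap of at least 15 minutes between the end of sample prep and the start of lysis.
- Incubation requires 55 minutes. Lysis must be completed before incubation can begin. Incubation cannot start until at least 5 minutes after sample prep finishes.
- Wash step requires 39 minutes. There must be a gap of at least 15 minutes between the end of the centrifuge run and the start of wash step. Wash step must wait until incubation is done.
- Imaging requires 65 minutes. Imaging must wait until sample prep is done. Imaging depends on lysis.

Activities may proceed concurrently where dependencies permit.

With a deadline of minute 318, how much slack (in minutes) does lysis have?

Sample prep waits on its own release at minute 5, so it starts at minute 5 and finishes at 5 + 9 = minute 14.
Lysis waits on sample prep (finishes minute 14, plus 15-minute gap → minute 29), so it starts at minute 29 and finishes at 29 + 45 = minute 74.

Working backward from the deadline:
To finish by minute 318, data upload (duration 20) must start no later than minute 298.
Wash step has to be done before data upload (must start by minute 298). That means finishing by minute 298, i.e. starting by 298 − 39 = minute 259.
Quantification must finish by minute 318; it takes 29 minutes, so it must start by 318 − 29 = minute 289.
The centrifuge run must finish in time for wash step (must start by minute 259, minus 15-minute gap → minute 244); quantification (must start by minute 289, minus 20-minute gap → minute 269). The tightest is minute 244, so the centrifuge run must start by 244 − 25 = minute 219.
For incubation: the centrifuge run (must start by minute 219, minus 20-minute gap → minute 199); wash step (must start by minute 259); quantification (must start by minute 289). The most restrictive is minute 199; with a 55-minute duration, incubation must start by minute 144.
Nothing follows imaging; the deadline of minute 318 is its only limit. It must start by 318 − 65 = minute 253.
For lysis: incubation (must start by minute 144); the centrifuge run (must start by minute 219, minus 25-minute gap → minute 194); imaging (must start by minute 253). The most restrictive is minute 144; with a 45-minute duration, lysis must start by minute 99.
So lysis can start as early as minute 29 and as late as minute 99, giving 99 − 29 = 70 minutes of slack.

70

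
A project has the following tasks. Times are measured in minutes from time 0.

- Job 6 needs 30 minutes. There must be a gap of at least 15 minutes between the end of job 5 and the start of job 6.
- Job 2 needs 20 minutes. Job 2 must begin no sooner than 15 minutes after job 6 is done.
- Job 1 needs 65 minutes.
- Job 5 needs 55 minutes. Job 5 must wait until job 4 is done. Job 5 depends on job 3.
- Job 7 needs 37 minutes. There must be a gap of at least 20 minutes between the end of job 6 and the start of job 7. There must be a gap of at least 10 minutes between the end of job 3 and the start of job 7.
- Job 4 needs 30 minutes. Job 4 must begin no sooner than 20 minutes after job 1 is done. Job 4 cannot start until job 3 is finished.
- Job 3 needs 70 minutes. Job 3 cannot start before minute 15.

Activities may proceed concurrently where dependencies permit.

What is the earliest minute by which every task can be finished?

After its own release at minute 15, job 3 can start at minute 15 and finishes at minute 85.
Nothing blocks job 1, so it runs from minute 0 to minute 65.
For job 4: job 1 (finishes minute 65, plus 20-minute gap → minute 85); job 3 (finishes minute 85). Taking the maximum gives a start of minute 85, and it finishes at 85 + 30 = minute 115.
For job 5: job 4 (finishes minute 115); job 3 (finishes minute 85). Taking the maximum gives a start of minute 115, and it finishes at 115 + 55 = minute 170.
After job 5 (finishes minute 170, plus 15-minute gap → minute 185), job 6 can start at minute 185 and finishes at minute 215.
Job 7 needs all of job 6 (finishes minute 215, plus 20-minute gap → minute 235); job 3 (finishes minute 85, plus 10-minute gap → minute 95). That puts its earliest start at minute 235; it finishes at 235 + 37 = minute 272.
After job 6 (finishes minute 215, plus 15-minute gap → minute 230), job 2 can start at minute 230 and finishes at minute 250.
All tasks are finished once the last one completes. Finish times: Job 1 at 65, Job 2 at 250, Job 3 at 85, Job 4 at 115, Job 5 at 170, Job 6 at 215, Job 7 at 272. The latest is minute 272.

272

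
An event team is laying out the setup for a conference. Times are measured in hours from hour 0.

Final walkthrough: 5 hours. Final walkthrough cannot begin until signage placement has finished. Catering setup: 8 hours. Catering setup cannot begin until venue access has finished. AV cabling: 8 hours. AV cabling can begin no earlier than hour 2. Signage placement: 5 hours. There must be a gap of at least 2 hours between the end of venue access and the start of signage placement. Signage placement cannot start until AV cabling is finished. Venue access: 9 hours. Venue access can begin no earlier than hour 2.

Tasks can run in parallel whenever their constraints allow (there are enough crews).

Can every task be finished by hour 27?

After its own release at hour 2, AV cabling can start at hour 2 and finishes at hour 10.
Venue access cannot begin until its own release at hour 2. It runs from hour 2 to 2 + 9 = hour 11.
Catering setup waits on venue access (finishes hour 11), so it starts at hour 11 and finishes at 11 + 8 = hour 19.
Signage placement has to wait for venue access (finishes hour 11, plus 2-hour gap → hour 13); AV cabling (finishes hour 10). The latest of these is hour 13, so signage placement runs hour 13 to 13 + 5 = hour 18.
Final walkthrough waits on signage placement (finishes hour 18), so it starts at hour 18 and finishes at 18 + 5 = hour 23.
Every task is finished by hour 23, which is no later than the deadline of 27, so the schedule is feasible.

Yes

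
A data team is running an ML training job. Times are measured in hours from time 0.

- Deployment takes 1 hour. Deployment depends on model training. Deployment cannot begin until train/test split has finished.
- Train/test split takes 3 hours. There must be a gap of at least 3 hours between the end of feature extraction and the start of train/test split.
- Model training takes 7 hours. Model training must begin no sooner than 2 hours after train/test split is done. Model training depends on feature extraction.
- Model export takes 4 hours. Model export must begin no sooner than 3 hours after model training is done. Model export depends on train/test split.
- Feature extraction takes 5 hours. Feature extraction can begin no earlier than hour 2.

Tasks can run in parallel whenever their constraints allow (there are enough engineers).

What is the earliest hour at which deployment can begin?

After its own release at hour 2, feature extraction can start at hour 2 and finishes at hour 7.
Train/test split waits on feature extraction (finishes hour 7, plus 3-hour gap → hour 10), so it starts at hour 10 and finishes at 10 + 3 = hour 13.
Model training needs all of train/test split (finishes hour 13, plus 2-hour gap → hour 15); feature extraction (finishes hour 7). That puts its earliest start at hour 15; it finishes at 15 + 7 = hour 22.
Deployment waits on model training (finishes hour 22); train/test split (finishes hour 13). The latest of these is hour 22, which is the earliest deployment can start.

22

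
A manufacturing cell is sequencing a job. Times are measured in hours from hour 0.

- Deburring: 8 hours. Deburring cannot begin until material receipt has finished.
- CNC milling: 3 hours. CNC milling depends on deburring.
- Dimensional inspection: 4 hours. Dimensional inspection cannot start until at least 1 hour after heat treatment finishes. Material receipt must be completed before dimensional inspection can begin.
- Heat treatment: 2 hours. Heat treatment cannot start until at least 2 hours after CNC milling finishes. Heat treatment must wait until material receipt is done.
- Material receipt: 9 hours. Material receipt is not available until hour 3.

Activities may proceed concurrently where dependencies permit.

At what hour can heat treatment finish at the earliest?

After its own release at hour 3, material receipt can start at hour 3 and finishes at hour 12.
Deburring cannot begin until material receipt (finishes hour 12). It runs from hour 12 to 12 + 8 = hour 20.
CNC milling waits on deburring (finishes hour 20), so it starts at hour 20 and finishes at 20 + 3 = hour 23.
Heat treatment cannot start until CNC milling (finishes hour 23, plus 2-hour gap → hour 25); material receipt (finishes hour 12). The controlling bound is hour 25, so heat treatment finishes at 25 + 2 = hour 27.

27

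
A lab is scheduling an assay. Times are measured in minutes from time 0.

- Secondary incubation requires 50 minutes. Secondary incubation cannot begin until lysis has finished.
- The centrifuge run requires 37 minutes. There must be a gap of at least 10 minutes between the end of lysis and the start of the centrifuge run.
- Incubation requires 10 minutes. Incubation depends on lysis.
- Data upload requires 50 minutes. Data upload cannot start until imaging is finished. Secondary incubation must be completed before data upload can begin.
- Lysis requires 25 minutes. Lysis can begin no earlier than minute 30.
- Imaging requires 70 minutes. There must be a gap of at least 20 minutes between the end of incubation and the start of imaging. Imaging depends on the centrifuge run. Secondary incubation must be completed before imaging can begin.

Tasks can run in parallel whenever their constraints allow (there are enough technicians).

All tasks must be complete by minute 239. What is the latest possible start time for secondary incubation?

To finish by minute 239, data upload (duration 50) must start no later than minute 189.
Imaging must finish before data upload (must start by minute 189). With a 70-minute duration, imaging must start by 189 − 70 = minute 119.
Secondary incubation feeds imaging (must start by minute 119); data upload (must start by minute 189). Taking the minimum, secondary incubation must finish by minute 119 and start by 119 − 50 = minute 69.

69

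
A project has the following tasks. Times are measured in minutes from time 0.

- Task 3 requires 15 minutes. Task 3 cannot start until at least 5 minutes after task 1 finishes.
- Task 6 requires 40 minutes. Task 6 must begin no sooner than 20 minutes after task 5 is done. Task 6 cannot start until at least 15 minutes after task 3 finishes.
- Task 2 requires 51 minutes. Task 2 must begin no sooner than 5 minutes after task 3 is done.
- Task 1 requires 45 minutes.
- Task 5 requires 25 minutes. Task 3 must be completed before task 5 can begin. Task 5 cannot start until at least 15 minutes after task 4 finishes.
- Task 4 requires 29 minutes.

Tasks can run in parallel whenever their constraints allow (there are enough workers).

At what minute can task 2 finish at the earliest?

121

Nothing blocks task 1, so it runs from minute 0 to minute 45.
After task 1 (finishes minute 45, plus 5-minute gap → minute 50), task 3 can start at minute 50 and finishes at minute 65.
After task 3 (finishes minute 65, plus 5-minute gap → minute 70), task 2 can start at minute 70 and finishes at minute 121.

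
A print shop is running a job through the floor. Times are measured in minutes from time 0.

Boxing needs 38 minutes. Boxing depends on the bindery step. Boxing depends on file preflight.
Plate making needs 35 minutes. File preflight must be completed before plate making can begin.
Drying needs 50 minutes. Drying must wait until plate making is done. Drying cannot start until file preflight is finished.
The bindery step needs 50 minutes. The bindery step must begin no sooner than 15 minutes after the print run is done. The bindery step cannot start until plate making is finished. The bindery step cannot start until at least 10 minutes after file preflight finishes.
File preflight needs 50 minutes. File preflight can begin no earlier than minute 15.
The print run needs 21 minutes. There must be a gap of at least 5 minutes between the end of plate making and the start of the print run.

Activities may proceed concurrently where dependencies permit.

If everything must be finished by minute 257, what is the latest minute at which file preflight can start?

To finish by minute 257, boxing (duration 38) must start no later than minute 219.
The bindery step feeds into boxing (must start by minute 219); so the bindery step must finish by minute 219 and therefore start by minute 169.
The print run has to be done before the bindery step (must start by minute 169, minus 15-minute gap → minute 154). That means finishing by minute 154, i.e. starting by 154 − 21 = minute 133.
Drying has no dependents, so it just needs to finish by minute 257. Starting by 257 − 50 = minute 207 achieves that.
Plate making has several dependents: the print run (must start by minute 133, minus 5-minute gap → minute 128); drying (must start by minute 207); the bindery step (must start by minute 169). The earliest of those limits is minute 128, so plate making must start by 128 − 35 = minute 93.
File preflight must finish in time for plate making (must start by minute 93); drying (must start by minute 207); the bindery step (must start by minute 169, minus 10-minute gap → minute 159); boxing (must start by minute 219). The tightest is minute 93, so file preflight must start by 93 − 50 = minute 43.

43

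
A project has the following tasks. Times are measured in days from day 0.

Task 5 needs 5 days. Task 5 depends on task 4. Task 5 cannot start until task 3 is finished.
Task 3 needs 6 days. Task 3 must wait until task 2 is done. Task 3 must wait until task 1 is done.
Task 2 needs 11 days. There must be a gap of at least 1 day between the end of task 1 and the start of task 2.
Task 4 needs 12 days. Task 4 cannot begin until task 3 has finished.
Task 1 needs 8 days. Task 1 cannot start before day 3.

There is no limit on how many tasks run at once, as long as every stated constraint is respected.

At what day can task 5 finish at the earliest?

Task 1 waits on its own release at day 3, so it starts at day 3 and finishes at 3 + 8 = day 11.
Task 2 waits on task 1 (finishes day 11, plus 1-day gap → day 12), so it starts at day 12 and finishes at 12 + 11 = day 23.
Task 3 has to wait for task 2 (finishes day 23); task 1 (finishes day 11). The latest of these is day 23, so task 3 runs day 23 to 23 + 6 = day 29.
Task 4 cannot begin until task 3 (finishes day 29). It runs from day 29 to 29 + 12 = day 41.
For task 5: task 4 (finishes day 41); task 3 (finishes day 29). Taking the maximum gives a start of day 41, and it finishes at 41 + 5 = day 46.

46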